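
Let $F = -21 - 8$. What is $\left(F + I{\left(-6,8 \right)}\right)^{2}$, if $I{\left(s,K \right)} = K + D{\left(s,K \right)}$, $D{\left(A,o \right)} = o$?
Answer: $169$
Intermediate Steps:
$F = -29$ ($F = -21 - 8 = -29$)
$I{\left(s,K \right)} = 2 K$ ($I{\left(s,K \right)} = K + K = 2 K$)
$\left(F + I{\left(-6,8 \right)}\right)^{2} = \left(-29 + 2 \cdot 8\right)^{2} = \left(-29 + 16\right)^{2} = \left(-13\right)^{2} = 169$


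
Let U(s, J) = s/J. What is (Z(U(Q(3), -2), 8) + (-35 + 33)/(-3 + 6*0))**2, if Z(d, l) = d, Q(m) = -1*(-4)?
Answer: 16/9 ≈ 1.7778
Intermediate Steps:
Q(m) = 4
(Z(U(Q(3), -2), 8) + (-35 + 33)/(-3 + 6*0))**2 = (4/(-2) + (-35 + 33)/(-3 + 6*0))**2 = (4*(-1/2) - 2/(-3 + 0))**2 = (-2 - 2/(-3))**2 = (-2 - 2*(-1/3))**2 = (-2 + 2/3)**2 = (-4/3)**2 = 16/9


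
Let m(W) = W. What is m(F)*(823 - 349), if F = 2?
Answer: 948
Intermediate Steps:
m(F)*(823 - 349) = 2*(823 - 349) = 2*474 = 948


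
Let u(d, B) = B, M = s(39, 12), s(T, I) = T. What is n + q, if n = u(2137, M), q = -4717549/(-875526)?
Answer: 38863063/875526 ≈ 44.388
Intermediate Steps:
M = 39
q = 4717549/875526 (q = -4717549*(-1/875526) = 4717549/875526 ≈ 5.3882)
n = 39
n + q = 39 + 4717549/875526 = 38863063/875526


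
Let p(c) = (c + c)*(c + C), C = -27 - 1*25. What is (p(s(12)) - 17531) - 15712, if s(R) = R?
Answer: -34203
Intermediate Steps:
C = -52 (C = -27 - 25 = -52)
p(c) = 2*c*(-52 + c) (p(c) = (c + c)*(c - 52) = (2*c)*(-52 + c) = 2*c*(-52 + c))
(p(s(12)) - 17531) - 15712 = (2*12*(-52 + 12) - 17531) - 15712 = (2*12*(-40) - 17531) - 15712 = (-960 - 17531) - 15712 = -18491 - 15712 = -34203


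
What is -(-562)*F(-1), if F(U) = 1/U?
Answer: -562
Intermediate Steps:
-(-562)*F(-1) = -(-562)/(-1) = -(-562)*(-1) = -562*1 = -562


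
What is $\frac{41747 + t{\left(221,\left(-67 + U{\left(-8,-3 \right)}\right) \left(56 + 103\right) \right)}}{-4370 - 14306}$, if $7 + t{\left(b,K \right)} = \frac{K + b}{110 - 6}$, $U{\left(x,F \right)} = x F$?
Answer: $- \frac{77399}{34684} \approx -2.2315$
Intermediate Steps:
$U{\left(x,F \right)} = F x$
$t{\left(b,K \right)} = -7 + \frac{K}{104} + \frac{b}{104}$ ($t{\left(b,K \right)} = -7 + \frac{K + b}{110 - 6} = -7 + \frac{K + b}{104} = -7 + \left(K + b\right) \frac{1}{104} = -7 + \left(\frac{K}{104} + \frac{b}{104}\right) = -7 + \frac{K}{104} + \frac{b}{104}$)
$\frac{41747 + t{\left(221,\left(-67 + U{\left(-8,-3 \right)}\right) \left(56 + 103\right) \right)}}{-4370 - 14306} = \frac{41747 + \left(-7 + \frac{\left(-67 - -24\right) \left(56 + 103\right)}{104} + \frac{1}{104} \cdot 221\right)}{-4370 - 14306} = \frac{41747 + \left(-7 + \frac{\left(-67 + 24\right) 159}{104} + \frac{17}{8}\right)}{-18676} = \left(41747 + \left(-7 + \frac{\left(-43\right) 159}{104} + \frac{17}{8}\right)\right) \left(- \frac{1}{18676}\right) = \left(41747 + \left(-7 + \frac{1}{104} \left(-6837\right) + \frac{17}{8}\right)\right) \left(- \frac{1}{18676}\right) = \left(41747 - \frac{918}{13}\right) \left(- \frac{1}{18676}\right) = \frac{541793}{13} \left(- \frac{1}{18676}\right) = - \frac{77399}{34684}$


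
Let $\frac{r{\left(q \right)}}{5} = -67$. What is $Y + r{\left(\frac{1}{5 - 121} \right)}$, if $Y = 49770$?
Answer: $49435$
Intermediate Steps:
$r{\left(q \right)} = -335$ ($r{\left(q \right)} = 5 \left(-67\right) = -335$)
$Y + r{\left(\frac{1}{5 - 121} \right)} = 49770 - 335 = 49435$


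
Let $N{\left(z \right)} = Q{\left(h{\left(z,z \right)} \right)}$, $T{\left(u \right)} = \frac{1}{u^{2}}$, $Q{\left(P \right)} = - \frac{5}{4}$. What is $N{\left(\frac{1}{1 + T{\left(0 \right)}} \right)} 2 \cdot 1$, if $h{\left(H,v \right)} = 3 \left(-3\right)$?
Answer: $- \frac{5}{2} \approx -2.5$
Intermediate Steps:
$h{\left(H,v \right)} = -9$
$Q{\left(P \right)} = - \frac{5}{4}$ ($Q{\left(P \right)} = \left(-5\right) \frac{1}{4} = - \frac{5}{4}$)
$T{\left(u \right)} = \frac{1}{u^{2}}$
$N{\left(z \right)} = - \frac{5}{4}$
$N{\left(\frac{1}{1 + T{\left(0 \right)}} \right)} 2 \cdot 1 = - \frac{5 \cdot 2 \cdot 1}{4} = \left(- \frac{5}{4}\right) 2 = - \frac{5}{2}$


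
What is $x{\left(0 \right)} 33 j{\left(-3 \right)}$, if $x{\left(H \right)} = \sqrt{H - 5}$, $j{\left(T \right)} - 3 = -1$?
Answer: $66 i \sqrt{5} \approx 147.58 i$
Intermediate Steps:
$j{\left(T \right)} = 2$ ($j{\left(T \right)} = 3 - 1 = 2$)
$x{\left(H \right)} = \sqrt{-5 + H}$
$x{\left(0 \right)} 33 j{\left(-3 \right)} = \sqrt{-5 + 0} \cdot 33 \cdot 2 = \sqrt{-5} \cdot 33 \cdot 2 = i \sqrt{5} \cdot 33 \cdot 2 = 33 i \sqrt{5} \cdot 2 = 66 i \sqrt{5}$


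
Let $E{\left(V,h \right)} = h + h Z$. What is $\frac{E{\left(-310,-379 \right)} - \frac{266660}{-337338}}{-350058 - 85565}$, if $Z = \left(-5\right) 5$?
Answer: $- \frac{1534346554}{73476095787} \approx -0.020882$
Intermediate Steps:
$Z = -25$
$E{\left(V,h \right)} = - 24 h$ ($E{\left(V,h \right)} = h + h \left(-25\right) = h - 25 h = - 24 h$)
$\frac{E{\left(-310,-379 \right)} - \frac{266660}{-337338}}{-350058 - 85565} = \frac{\left(-24\right) \left(-379\right) - \frac{266660}{-337338}}{-350058 - 85565} = \frac{9096 - - \frac{133330}{168669}}{-435623} = \left(9096 + \frac{133330}{168669}\right) \left(- \frac{1}{435623}\right) = \frac{1534346554}{168669} \left(- \frac{1}{435623}\right) = - \frac{1534346554}{73476095787}$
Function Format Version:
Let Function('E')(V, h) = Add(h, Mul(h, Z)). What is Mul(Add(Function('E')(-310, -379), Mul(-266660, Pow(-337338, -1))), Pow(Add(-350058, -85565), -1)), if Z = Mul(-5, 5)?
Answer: Rational(-1534346554, 73476095787) ≈ -0.020882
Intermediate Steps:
Z = -25
Function('E')(V, h) = Mul(-24, h) (Function('E')(V, h) = Add(h, Mul(h, -25)) = Add(h, Mul(-25, h)) = Mul(-24, h))
Mul(Add(Function('E')(-310, -379), Mul(-266660, Pow(-337338, -1))), Pow(Add(-350058, -85565), -1)) = Mul(Add(Mul(-24, -379), Mul(-266660, Pow(-337338, -1))), Pow(Add(-350058, -85565), -1)) = Mul(Add(9096, Mul(-266660, Rational(-1, 337338))), Pow(-435623, -1)) = Mul(Add(9096, Rational(133330, 168669)), Rational(-1, 435623)) = Mul(Rational(1534346554, 168669), Rational(-1, 435623)) = Rational(-1534346554, 73476095787)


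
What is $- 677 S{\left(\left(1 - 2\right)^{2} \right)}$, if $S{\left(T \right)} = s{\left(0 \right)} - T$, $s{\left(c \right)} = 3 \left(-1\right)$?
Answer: $2708$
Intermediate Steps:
$s{\left(c \right)} = -3$
$S{\left(T \right)} = -3 - T$
$- 677 S{\left(\left(1 - 2\right)^{2} \right)} = - 677 \left(-3 - \left(1 - 2\right)^{2}\right) = - 677 \left(-3 - \left(-1\right)^{2}\right) = - 677 \left(-3 - 1\right) = \left(-677\right) \left(-4\right) = 2708$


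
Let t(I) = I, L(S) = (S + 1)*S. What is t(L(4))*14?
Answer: 280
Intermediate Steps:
L(S) = S*(1 + S) (L(S) = (1 + S)*S = S*(1 + S))
t(L(4))*14 = (4*(1 + 4))*14 = (4*5)*14 = 20*14 = 280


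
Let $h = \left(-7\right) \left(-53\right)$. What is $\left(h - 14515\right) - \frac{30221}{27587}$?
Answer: $- \frac{390220749}{27587} \approx -14145.0$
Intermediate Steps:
$h = 371$
$\left(h - 14515\right) - \frac{30221}{27587} = \left(371 - 14515\right) - \frac{30221}{27587} = -14144 - \frac{30221}{27587} = - \frac{390220749}{27587}$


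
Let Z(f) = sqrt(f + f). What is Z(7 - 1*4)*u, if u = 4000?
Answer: 4000*sqrt(6) ≈ 9798.0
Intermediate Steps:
Z(f) = sqrt(2)*sqrt(f) (Z(f) = sqrt(2*f) = sqrt(2)*sqrt(f))
Z(7 - 1*4)*u = (sqrt(2)*sqrt(7 - 1*4))*4000 = (sqrt(2)*sqrt(7 - 4))*4000 = (sqrt(2)*sqrt(3))*4000 = sqrt(6)*4000 = 4000*sqrt(6)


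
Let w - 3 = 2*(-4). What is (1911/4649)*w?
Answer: -9555/4649 ≈ -2.0553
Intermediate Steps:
w = -5 (w = 3 + 2*(-4) = 3 - 8 = -5)
(1911/4649)*w = (1911/4649)*(-5) = -9555/4649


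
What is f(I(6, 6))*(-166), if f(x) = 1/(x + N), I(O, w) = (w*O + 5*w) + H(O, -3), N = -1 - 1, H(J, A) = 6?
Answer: -83/35 ≈ -2.3714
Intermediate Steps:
N = -2
I(O, w) = 6 + 5*w + O*w (I(O, w) = (w*O + 5*w) + 6 = (O*w + 5*w) + 6 = (5*w + O*w) + 6 = 6 + 5*w + O*w)
f(x) = 1/(-2 + x) (f(x) = 1/(x - 2) = 1/(-2 + x))
f(I(6, 6))*(-166) = -166/(-2 + (6 + 5*6 + 6*6)) = -166/(-2 + (6 + 30 + 36)) = -166/(-2 + 72) = -166/70 = (1/70)*(-166) = -83/35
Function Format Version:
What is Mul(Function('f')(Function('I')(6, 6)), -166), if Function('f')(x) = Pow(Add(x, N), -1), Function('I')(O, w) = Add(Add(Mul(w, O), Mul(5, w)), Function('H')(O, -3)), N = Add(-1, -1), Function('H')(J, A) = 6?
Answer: Rational(-83, 35) ≈ -2.3714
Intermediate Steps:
N = -2
Function('I')(O, w) = Add(6, Mul(5, w), Mul(O, w)) (Function('I')(O, w) = Add(Add(Mul(w, O), Mul(5, w)), 6) = Add(Add(Mul(O, w), Mul(5, w)), 6) = Add(Add(Mul(5, w), Mul(O, w)), 6) = Add(6, Mul(5, w), Mul(O, w)))
Function('f')(x) = Pow(Add(-2, x), -1) (Function('f')(x) = Pow(Add(x, -2), -1) = Pow(Add(-2, x), -1))
Mul(Function('f')(Function('I')(6, 6)), -166) = Mul(Pow(Add(-2, Add(6, Mul(5, 6), Mul(6, 6))), -1), -166) = Mul(Pow(Add(-2, Add(6, 30, 36)), -1), -166) = Mul(Pow(Add(-2, 72), -1), -166) = Mul(Pow(70, -1), -166) = Mul(Rational(1, 70), -166) = Rational(-83, 35)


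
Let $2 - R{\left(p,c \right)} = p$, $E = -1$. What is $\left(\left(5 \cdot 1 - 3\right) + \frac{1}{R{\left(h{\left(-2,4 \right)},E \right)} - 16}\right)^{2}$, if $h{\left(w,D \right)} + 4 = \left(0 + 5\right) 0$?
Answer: $\frac{361}{100} \approx 3.61$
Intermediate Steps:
$h{\left(w,D \right)} = -4$ ($h{\left(w,D \right)} = -4 + \left(0 + 5\right) 0 = -4 + 5 \cdot 0 = -4 + 0 = -4$)
$R{\left(p,c \right)} = 2 - p$
$\left(\left(5 \cdot 1 - 3\right) + \frac{1}{R{\left(h{\left(-2,4 \right)},E \right)} - 16}\right)^{2} = \left(\left(5 \cdot 1 - 3\right) + \frac{1}{\left(2 - -4\right) - 16}\right)^{2} = \left(\left(5 - 3\right) + \frac{1}{\left(2 + 4\right) - 16}\right)^{2} = \left(2 + \frac{1}{6 - 16}\right)^{2} = \left(2 + \frac{1}{-10}\right)^{2} = \left(2 - \frac{1}{10}\right)^{2} = \left(\frac{19}{10}\right)^{2} = \frac{361}{100}$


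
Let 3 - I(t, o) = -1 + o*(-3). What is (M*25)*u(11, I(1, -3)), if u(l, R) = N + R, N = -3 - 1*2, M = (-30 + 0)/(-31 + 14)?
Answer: -7500/17 ≈ -441.18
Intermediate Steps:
M = 30/17 (M = -30/(-17) = -30*(-1/17) = 30/17 ≈ 1.7647)
N = -5 (N = -3 - 2 = -5)
I(t, o) = 4 + 3*o (I(t, o) = 3 - (-1 + o*(-3)) = 3 - (-1 - 3*o) = 3 + (1 + 3*o) = 4 + 3*o)
u(l, R) = -5 + R
(M*25)*u(11, I(1, -3)) = ((30/17)*25)*(-5 + (4 + 3*(-3))) = 750*(-5 + (4 - 9))/17 = 750*(-5 - 5)/17 = (750/17)*(-10) = -7500/17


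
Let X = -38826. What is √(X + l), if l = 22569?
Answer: I*√16257 ≈ 127.5*I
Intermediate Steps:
√(X + l) = √(-38826 + 22569) = √(-16257) = I*√16257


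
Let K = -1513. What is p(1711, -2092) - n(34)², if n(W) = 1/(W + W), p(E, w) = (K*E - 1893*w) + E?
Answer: 6349325375/4624 ≈ 1.3731e+6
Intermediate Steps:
p(E, w) = -1893*w - 1512*E (p(E, w) = (-1513*E - 1893*w) + E = (-1893*w - 1513*E) + E = -1893*w - 1512*E)
n(W) = 1/(2*W)
p(1711, -2092) - n(34)² = (-1893*(-2092) - 1512*1711) - ((½)/34)² = (3960156 - 2587032) - ((½)*(1/34))² = 1373124 - (1/68)² = 1373124 - 1*1/4624 = 1373124 - 1/4624 = 6349325375/4624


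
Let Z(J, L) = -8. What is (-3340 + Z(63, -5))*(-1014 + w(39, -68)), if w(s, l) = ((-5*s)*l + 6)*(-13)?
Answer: 580784256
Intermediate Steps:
w(s, l) = -78 + 65*l*s (w(s, l) = (-5*l*s + 6)*(-13) = (6 - 5*l*s)*(-13) = -78 + 65*l*s)
(-3340 + Z(63, -5))*(-1014 + w(39, -68)) = (-3340 - 8)*(-1014 + (-78 + 65*(-68)*39)) = -3348*(-1014 + (-78 - 172380)) = -3348*(-1014 - 172458) = -3348*(-173472) = 580784256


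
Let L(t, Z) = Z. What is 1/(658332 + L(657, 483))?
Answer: 1/658815 ≈ 1.5179e-6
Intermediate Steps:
1/(658332 + L(657, 483)) = 1/(658332 + 483) = 1/658815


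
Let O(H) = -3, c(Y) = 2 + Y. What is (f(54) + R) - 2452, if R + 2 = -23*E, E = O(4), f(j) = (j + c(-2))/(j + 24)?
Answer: -30996/13 ≈ -2384.3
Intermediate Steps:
f(j) = j/(24 + j) (f(j) = (j + (2 - 2))/(j + 24) = (j + 0)/(24 + j) = j/(24 + j))
E = -3
R = 67 (R = -2 - 23*(-3) = -2 + 69 = 67)
(f(54) + R) - 2452 = (54/(24 + 54) + 67) - 2452 = (54/78 + 67) - 2452 = (54*(1/78) + 67) - 2452 = (9/13 + 67) - 2452 = 880/13 - 2452 = -30996/13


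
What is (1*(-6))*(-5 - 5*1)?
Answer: 60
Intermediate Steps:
(1*(-6))*(-5 - 5*1) = -6*(-5 - 5) = -6*(-10) = 60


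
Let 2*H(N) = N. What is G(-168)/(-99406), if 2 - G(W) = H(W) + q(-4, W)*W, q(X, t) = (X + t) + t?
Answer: 28517/49703 ≈ 0.57375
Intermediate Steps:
q(X, t) = X + 2*t
H(N) = N/2
G(W) = 2 - W/2 - W*(-4 + 2*W) (G(W) = 2 - (W/2 + (-4 + 2*W)*W) = 2 - (W/2 + W*(-4 + 2*W)) = 2 + (-W/2 - W*(-4 + 2*W)) = 2 - W/2 - W*(-4 + 2*W))
G(-168)/(-99406) = (2 - ½*(-168) - 2*(-168)*(-2 - 168))/(-99406) = (2 + 84 - 2*(-168)*(-170))*(-1/99406) = (2 + 84 - 57120)*(-1/99406) = -57034*(-1/99406) = 28517/49703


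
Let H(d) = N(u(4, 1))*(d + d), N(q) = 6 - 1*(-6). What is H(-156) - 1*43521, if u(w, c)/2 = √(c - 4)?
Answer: -47265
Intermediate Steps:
u(w, c) = 2*√(-4 + c) (u(w, c) = 2*√(c - 4) = 2*√(-4 + c))
N(q) = 12 (N(q) = 6 + 6 = 12)
H(d) = 24*d (H(d) = 12*(d + d) = 12*(2*d) = 24*d)
H(-156) - 1*43521 = 24*(-156) - 1*43521 = -3744 - 43521 = -47265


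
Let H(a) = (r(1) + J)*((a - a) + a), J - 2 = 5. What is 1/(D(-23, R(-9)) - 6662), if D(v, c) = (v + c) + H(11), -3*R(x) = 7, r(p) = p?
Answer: -3/19798 ≈ -0.00015153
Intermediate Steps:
J = 7 (J = 2 + 5 = 7)
R(x) = -7/3 (R(x) = -⅓*7 = -7/3)
H(a) = 8*a (H(a) = (1 + 7)*((a - a) + a) = 8*(0 + a) = 8*a)
D(v, c) = 88 + c + v (D(v, c) = (v + c) + 8*11 = (c + v) + 88 = 88 + c + v)
1/(D(-23, R(-9)) - 6662) = 1/((88 - 7/3 - 23) - 6662) = 1/(188/3 - 6662) = 1/(-19798/3) = -3/19798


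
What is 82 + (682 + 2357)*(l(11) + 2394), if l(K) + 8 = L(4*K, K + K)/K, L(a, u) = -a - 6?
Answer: 79610546/11 ≈ 7.2373e+6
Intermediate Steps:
L(a, u) = -6 - a
l(K) = -8 + (-6 - 4*K)/K
82 + (682 + 2357)*(l(11) + 2394) = 82 + (682 + 2357)*((-12 - 6/11) + 2394) = 82 + 3039*((-12 - 6*1/11) + 2394) = 82 + 3039*((-12 - 6/11) + 2394) = 82 + 3039*(-138/11 + 2394) = 82 + 3039*(26196/11) = 82 + 79609644/11 = 79610546/11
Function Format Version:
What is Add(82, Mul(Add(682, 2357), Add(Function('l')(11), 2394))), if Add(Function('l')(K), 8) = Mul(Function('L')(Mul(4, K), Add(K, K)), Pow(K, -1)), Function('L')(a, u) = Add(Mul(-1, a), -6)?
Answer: Rational(79610546, 11) ≈ 7.2373e+6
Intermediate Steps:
Function('L')(a, u) = Add(-6, Mul(-1, a))
Function('l')(K) = Add(-8, Mul(Pow(K, -1), Add(-6, Mul(-4, K)))) (Function('l')(K) = Add(-8, Mul(Add(-6, Mul(-1, Mul(4, K))), Pow(K, -1))) = Add(-8, Mul(Add(-6, Mul(-4, K)), Pow(K, -1))) = Add(-8, Mul(Pow(K, -1), Add(-6, Mul(-4, K)))))
Add(82, Mul(Add(682, 2357), Add(Function('l')(11), 2394))) = Add(82, Mul(Add(682, 2357), Add(Add(-12, Mul(-6, Pow(11, -1))), 2394))) = Add(82, Mul(3039, Add(Add(-12, Mul(-6, Rational(1, 11))), 2394))) = Add(82, Mul(3039, Add(Add(-12, Rational(-6, 11)), 2394))) = Add(82, Mul(3039, Add(Rational(-138, 11), 2394))) = Add(82, Mul(3039, Rational(26196, 11))) = Add(82, Rational(79609644, 11)) = Rational(79610546, 11)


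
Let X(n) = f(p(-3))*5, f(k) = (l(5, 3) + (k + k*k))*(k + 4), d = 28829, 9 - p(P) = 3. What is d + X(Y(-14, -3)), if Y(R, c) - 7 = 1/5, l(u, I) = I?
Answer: 31079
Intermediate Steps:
p(P) = 6 (p(P) = 9 - 1*3 = 9 - 3 = 6)
Y(R, c) = 36/5 (Y(R, c) = 7 + 1/5 = 36/5)
f(k) = (4 + k)*(3 + k + k**2) (f(k) = (3 + (k + k*k))*(k + 4) = (3 + (k + k**2))*(4 + k) = (3 + k + k**2)*(4 + k) = (4 + k)*(3 + k + k**2))
X(n) = 2250 (X(n) = (12 + 6**3 + 5*6**2 + 7*6)*5 = (12 + 216 + 5*36 + 42)*5 = (12 + 216 + 180 + 42)*5 = 450*5 = 2250)
d + X(Y(-14, -3)) = 28829 + 2250 = 31079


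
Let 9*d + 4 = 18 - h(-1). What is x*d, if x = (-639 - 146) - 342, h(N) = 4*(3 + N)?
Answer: -2254/3 ≈ -751.33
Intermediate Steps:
h(N) = 12 + 4*N
d = ⅔ (d = -4/9 + (18 - (12 + 4*(-1)))/9 = -4/9 + (18 - (12 - 4))/9 = -4/9 + (18 - 1*8)/9 = -4/9 + (18 - 8)/9 = -4/9 + (⅑)*10 = -4/9 + 10/9 = ⅔ ≈ 0.66667)
x = -1127 (x = -785 - 342 = -1127)
x*d = -1127*⅔ = -2254/3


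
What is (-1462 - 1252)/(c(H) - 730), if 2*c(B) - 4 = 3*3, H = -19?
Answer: 5428/1447 ≈ 3.7512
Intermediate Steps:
c(B) = 13/2 (c(B) = 2 + (3*3)/2 = 2 + (½)*9 = 2 + 9/2 = 13/2)
(-1462 - 1252)/(c(H) - 730) = (-1462 - 1252)/(13/2 - 730) = -2714/(-1447/2) = -2714*(-2/1447) = 5428/1447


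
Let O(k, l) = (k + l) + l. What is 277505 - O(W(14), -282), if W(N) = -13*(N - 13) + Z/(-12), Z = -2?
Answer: 1668491/6 ≈ 2.7808e+5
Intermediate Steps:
W(N) = 1015/6 - 13*N (W(N) = -13*(N - 13) - 2/(-12) = -13*(-13 + N) - 2*(-1/12) = (169 - 13*N) + ⅙ = 1015/6 - 13*N)
O(k, l) = k + 2*l
277505 - O(W(14), -282) = 277505 - ((1015/6 - 13*14) + 2*(-282)) = 277505 - ((1015/6 - 182) - 564) = 277505 - (-77/6 - 564) = 277505 - 1*(-3461/6) = 277505 + 3461/6 = 1668491/6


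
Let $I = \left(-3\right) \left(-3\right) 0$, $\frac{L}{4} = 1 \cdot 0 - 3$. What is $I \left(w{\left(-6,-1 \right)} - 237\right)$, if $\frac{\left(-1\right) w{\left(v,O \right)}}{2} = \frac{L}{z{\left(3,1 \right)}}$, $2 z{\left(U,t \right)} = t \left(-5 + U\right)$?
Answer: $0$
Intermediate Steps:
$z{\left(U,t \right)} = \frac{t \left(-5 + U\right)}{2}$
$L = -12$ ($L = 4 \left(1 \cdot 0 - 3\right) = 4 \left(0 - 3\right) = 4 \left(-3\right) = -12$)
$w{\left(v,O \right)} = -24$ ($w{\left(v,O \right)} = - 2 \left(- \frac{12}{\frac{1}{2} \cdot 1 \left(-5 + 3\right)}\right) = - 2 \left(- \frac{12}{\frac{1}{2} \cdot 1 \left(-2\right)}\right) = - 2 \left(- \frac{12}{-1}\right) = - 2 \left(\left(-12\right) \left(-1\right)\right) = \left(-2\right) 12 = -24$)
$I = 0$ ($I = 9 \cdot 0 = 0$)
$I \left(w{\left(-6,-1 \right)} - 237\right) = 0 \left(-24 - 237\right) = 0 \left(-261\right) = 0$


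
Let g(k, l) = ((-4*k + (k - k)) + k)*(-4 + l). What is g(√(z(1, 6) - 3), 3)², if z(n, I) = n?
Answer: -18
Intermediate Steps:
g(k, l) = -3*k*(-4 + l) (g(k, l) = ((-4*k + 0) + k)*(-4 + l) = (-4*k + k)*(-4 + l) = (-3*k)*(-4 + l) = -3*k*(-4 + l))
g(√(z(1, 6) - 3), 3)² = (3*√(1 - 3)*(4 - 1*3))² = (3*√(-2)*(4 - 3))² = (3*(I*√2)*1)² = (3*I*√2)² = -18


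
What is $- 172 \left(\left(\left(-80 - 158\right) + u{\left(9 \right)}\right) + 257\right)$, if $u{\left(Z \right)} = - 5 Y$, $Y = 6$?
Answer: $1892$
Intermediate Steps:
$u{\left(Z \right)} = -30$ ($u{\left(Z \right)} = \left(-5\right) 6 = -30$)
$- 172 \left(\left(\left(-80 - 158\right) + u{\left(9 \right)}\right) + 257\right) = - 172 \left(\left(\left(-80 - 158\right) - 30\right) + 257\right) = - 172 \left(\left(-238 - 30\right) + 257\right) = - 172 \left(-268 + 257\right) = \left(-172\right) \left(-11\right) = 1892$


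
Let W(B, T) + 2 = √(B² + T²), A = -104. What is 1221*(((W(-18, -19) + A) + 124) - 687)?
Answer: -816849 + 1221*√685 ≈ -7.8489e+5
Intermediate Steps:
W(B, T) = -2 + √(B² + T²)
1221*(((W(-18, -19) + A) + 124) - 687) = 1221*((((-2 + √((-18)² + (-19)²)) - 104) + 124) - 687) = 1221*((((-2 + √(324 + 361)) - 104) + 124) - 687) = 1221*((((-2 + √685) - 104) + 124) - 687) = 1221*(((-106 + √685) + 124) - 687) = 1221*((18 + √685) - 687) = 1221*(-669 + √685) = -816849 + 1221*√685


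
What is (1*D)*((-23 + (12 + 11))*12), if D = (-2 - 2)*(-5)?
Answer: 0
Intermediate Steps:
D = 20 (D = -4*(-5) = 20)
(1*D)*((-23 + (12 + 11))*12) = (1*20)*((-23 + (12 + 11))*12) = 20*((-23 + 23)*12) = 20*(0*12) = 20*0 = 0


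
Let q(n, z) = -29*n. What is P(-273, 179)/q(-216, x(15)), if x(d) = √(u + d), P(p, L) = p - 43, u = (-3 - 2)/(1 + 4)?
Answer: -79/1566 ≈ -0.050447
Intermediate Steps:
u = -1 (u = -5/5 = -5*⅕ = -1)
P(p, L) = -43 + p
x(d) = √(-1 + d)
P(-273, 179)/q(-216, x(15)) = (-43 - 273)/((-29*(-216))) = -316/6264 = -316*1/6264 = -79/1566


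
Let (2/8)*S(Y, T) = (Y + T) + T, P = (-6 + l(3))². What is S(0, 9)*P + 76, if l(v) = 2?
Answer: 1228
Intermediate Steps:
P = 16 (P = (-6 + 2)² = (-4)² = 16)
S(Y, T) = 4*Y + 8*T (S(Y, T) = 4*((Y + T) + T) = 4*((T + Y) + T) = 4*(Y + 2*T) = 4*Y + 8*T)
S(0, 9)*P + 76 = (4*0 + 8*9)*16 + 76 = (0 + 72)*16 + 76 = 72*16 + 76 = 1152 + 76 = 1228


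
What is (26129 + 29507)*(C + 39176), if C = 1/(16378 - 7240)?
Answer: 9958573859402/4569 ≈ 2.1796e+9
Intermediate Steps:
C = 1/9138 ≈ 0.00010943
(26129 + 29507)*(C + 39176) = (26129 + 29507)*(1/9138 + 39176) = 55636*(357990289/9138) = 9958573859402/4569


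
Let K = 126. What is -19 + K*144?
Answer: 18125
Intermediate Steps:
-19 + K*144 = -19 + 126*144 = -19 + 18144 = 18125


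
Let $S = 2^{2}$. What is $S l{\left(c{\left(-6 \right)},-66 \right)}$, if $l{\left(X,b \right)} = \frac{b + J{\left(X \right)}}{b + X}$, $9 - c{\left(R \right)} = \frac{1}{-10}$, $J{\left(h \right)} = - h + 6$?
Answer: $\frac{2764}{569} \approx 4.8576$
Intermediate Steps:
$J{\left(h \right)} = 6 - h$
$S = 4$
$c{\left(R \right)} = \frac{91}{10}$ ($c{\left(R \right)} = 9 - \frac{1}{-10} = 9 - - \frac{1}{10} = 9 + \frac{1}{10} = \frac{91}{10}$)
$l{\left(X,b \right)} = \frac{6 + b - X}{X + b}$ ($l{\left(X,b \right)} = \frac{b - \left(-6 + X\right)}{b + X} = \frac{6 + b - X}{X + b}$)
$S l{\left(c{\left(-6 \right)},-66 \right)} = 4 \frac{6 - 66 - \frac{91}{10}}{\frac{91}{10} - 66} = 4 \frac{6 - 66 - \frac{91}{10}}{- \frac{569}{10}} = 4 \left(\left(- \frac{10}{569}\right) \left(- \frac{691}{10}\right)\right) = 4 \cdot \frac{691}{569} = \frac{2764}{569}$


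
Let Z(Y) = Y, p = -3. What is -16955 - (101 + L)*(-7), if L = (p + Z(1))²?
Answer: -16220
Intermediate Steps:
L = 4 (L = (-3 + 1)² = (-2)² = 4)
-16955 - (101 + L)*(-7) = -16955 - (101 + 4)*(-7) = -16955 - 105*(-7) = -16955 - 1*(-735) = -16955 + 735 = -16220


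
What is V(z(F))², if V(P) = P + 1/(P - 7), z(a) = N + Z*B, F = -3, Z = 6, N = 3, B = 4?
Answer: 292681/400 ≈ 731.70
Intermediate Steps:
z(a) = 27 (z(a) = 3 + 6*4 = 3 + 24 = 27)
V(P) = P + 1/(-7 + P)
V(z(F))² = ((1 + 27² - 7*27)/(-7 + 27))² = ((1 + 729 - 189)/20)² = ((1/20)*541)² = (541/20)² = 292681/400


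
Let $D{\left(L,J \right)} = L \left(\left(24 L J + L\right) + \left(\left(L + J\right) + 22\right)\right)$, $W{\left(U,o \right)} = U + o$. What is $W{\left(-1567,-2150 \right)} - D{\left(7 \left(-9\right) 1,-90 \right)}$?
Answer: $8557101$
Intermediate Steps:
$D{\left(L,J \right)} = L \left(22 + J + 2 L + 24 J L\right)$ ($D{\left(L,J \right)} = L \left(\left(24 J L + L\right) + \left(\left(J + L\right) + 22\right)\right) = L \left(\left(L + 24 J L\right) + \left(22 + J + L\right)\right) = L \left(22 + J + 2 L + 24 J L\right)$)
$W{\left(-1567,-2150 \right)} - D{\left(7 \left(-9\right) 1,-90 \right)} = \left(-1567 - 2150\right) - 7 \left(-9\right) 1 \left(22 - 90 + 2 \cdot 7 \left(-9\right) 1 + 24 \left(-90\right) 7 \left(-9\right) 1\right) = -3717 - \left(-63\right) 1 \left(22 - 90 + 2 \left(\left(-63\right) 1\right) + 24 \left(-90\right) \left(\left(-63\right) 1\right)\right) = -3717 - - 63 \left(22 - 90 + 2 \left(-63\right) + 24 \left(-90\right) \left(-63\right)\right) = -3717 - - 63 \left(22 - 90 - 126 + 136080\right) = -3717 - \left(-63\right) 135886 = -3717 - -8560818 = -3717 + 8560818 = 8557101$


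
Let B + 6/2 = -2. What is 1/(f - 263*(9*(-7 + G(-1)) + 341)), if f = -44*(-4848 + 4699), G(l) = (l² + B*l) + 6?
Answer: -1/94962 ≈ -1.0531e-5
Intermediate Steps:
B = -5 (B = -3 - 2 = -5)
G(l) = 6 + l² - 5*l (G(l) = (l² - 5*l) + 6 = 6 + l² - 5*l)
f = 6556 (f = -44*(-149) = 6556)
1/(f - 263*(9*(-7 + G(-1)) + 341)) = 1/(6556 - 263*(9*(-7 + (6 + (-1)² - 5*(-1))) + 341)) = 1/(6556 - 263*(9*(-7 + (6 + 1 + 5)) + 341)) = 1/(6556 - 263*(9*(-7 + 12) + 341)) = 1/(6556 - 263*(9*5 + 341)) = 1/(6556 - 263*(45 + 341)) = 1/(6556 - 263*386) = 1/(6556 - 101518) = 1/(-94962) = -1/94962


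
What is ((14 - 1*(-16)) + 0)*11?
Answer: 330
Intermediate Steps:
((14 - 1*(-16)) + 0)*11 = ((14 + 16) + 0)*11 = (30 + 0)*11 = 30*11 = 330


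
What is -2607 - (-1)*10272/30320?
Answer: -4939623/1895 ≈ -2606.7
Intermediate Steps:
-2607 - (-1)*10272/30320 = -2607 - (-1)*10272*(1/30320) = -2607 - (-1)*642/1895 = -2607 - 1*(-642/1895) = -2607 + 642/1895 = -4939623/1895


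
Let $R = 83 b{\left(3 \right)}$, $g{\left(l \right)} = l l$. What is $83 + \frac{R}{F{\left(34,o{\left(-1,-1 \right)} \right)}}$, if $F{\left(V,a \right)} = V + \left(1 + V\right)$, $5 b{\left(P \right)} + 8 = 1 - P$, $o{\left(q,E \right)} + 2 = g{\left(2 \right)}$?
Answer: $\frac{5561}{69} \approx 80.594$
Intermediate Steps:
$g{\left(l \right)} = l^{2}$
$o{\left(q,E \right)} = 2$ ($o{\left(q,E \right)} = -2 + 2^{2} = -2 + 4 = 2$)
$b{\left(P \right)} = - \frac{7}{5} - \frac{P}{5}$ ($b{\left(P \right)} = - \frac{8}{5} + \frac{1 - P}{5} = - \frac{8}{5} - \left(- \frac{1}{5} + \frac{P}{5}\right) = - \frac{7}{5} - \frac{P}{5}$)
$F{\left(V,a \right)} = 1 + 2 V$
$R = -166$ ($R = 83 \left(- \frac{7}{5} - \frac{3}{5}\right) = 83 \left(-2\right) = -166$)
$83 + \frac{R}{F{\left(34,o{\left(-1,-1 \right)} \right)}} = 83 - \frac{166}{1 + 2 \cdot 34} = 83 - \frac{166}{1 + 68} = 83 - \frac{166}{69} = \frac{5561}{69}$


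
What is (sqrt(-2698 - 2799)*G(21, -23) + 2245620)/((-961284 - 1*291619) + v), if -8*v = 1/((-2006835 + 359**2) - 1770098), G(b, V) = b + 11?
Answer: -65537108257920/36565242359647 - 933901312*I*sqrt(5497)/36565242359647 ≈ -1.7923 - 0.0018936*I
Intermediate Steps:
G(b, V) = 11 + b
v = 1/29184416 (v = -1/(8*((-2006835 + 359**2) - 1770098)) = -1/(8*((-2006835 + 128881) - 1770098)) = -1/(8*(-1877954 - 1770098)) = -1/8/(-3648052) = -1/8*(-1/3648052) = 1/29184416 ≈ 3.4265e-8)
(sqrt(-2698 - 2799)*G(21, -23) + 2245620)/((-961284 - 1*291619) + v) = (sqrt(-2698 - 2799)*(11 + 21) + 2245620)/((-961284 - 1*291619) + 1/29184416) = (sqrt(-5497)*32 + 2245620)/((-961284 - 291619) + 1/29184416) = ((I*sqrt(5497))*32 + 2245620)/(-1252903 + 1/29184416) = (32*I*sqrt(5497) + 2245620)/(-36565242359647/29184416) = (2245620 + 32*I*sqrt(5497))*(-29184416/36565242359647) = -65537108257920/36565242359647 - 933901312*I*sqrt(5497)/36565242359647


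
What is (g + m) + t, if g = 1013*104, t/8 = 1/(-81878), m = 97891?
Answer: 8320565173/40939 ≈ 2.0324e+5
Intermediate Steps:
t = -4/40939 (t = 8/(-81878) = 8*(-1/81878) = -4/40939 ≈ -9.7706e-5)
g = 105352
(g + m) + t = (105352 + 97891) - 4/40939 = 203243 - 4/40939 = 8320565173/40939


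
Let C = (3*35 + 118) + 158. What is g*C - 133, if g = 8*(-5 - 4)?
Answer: -27565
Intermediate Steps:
C = 381 (C = (105 + 118) + 158 = 223 + 158 = 381)
g = -72 (g = 8*(-9) = -72)
g*C - 133 = -72*381 - 133 = -27432 - 133 = -27565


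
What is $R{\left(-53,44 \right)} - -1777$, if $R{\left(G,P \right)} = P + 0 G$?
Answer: $1821$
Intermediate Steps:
$R{\left(G,P \right)} = P$ ($R{\left(G,P \right)} = P + 0 = P$)
$R{\left(-53,44 \right)} - -1777 = 44 - -1777 = 44 + 1777 = 1821$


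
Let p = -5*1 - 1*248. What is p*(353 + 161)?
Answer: -130042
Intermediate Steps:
p = -253 (p = -5 - 248 = -253)
p*(353 + 161) = -253*(353 + 161) = -253*514 = -130042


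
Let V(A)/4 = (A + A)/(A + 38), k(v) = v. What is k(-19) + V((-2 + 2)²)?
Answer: -19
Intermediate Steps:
V(A) = 8*A/(38 + A) (V(A) = 4*((A + A)/(A + 38)) = 4*((2*A)/(38 + A)) = 4*(2*A/(38 + A)) = 8*A/(38 + A))
k(-19) + V((-2 + 2)²) = -19 + 8*(-2 + 2)²/(38 + (-2 + 2)²) = -19 + 8*0²/(38 + 0²) = -19 + 8*0/(38 + 0) = -19 + 8*0/38 = -19 + 8*0*(1/38) = -19 + 0 = -19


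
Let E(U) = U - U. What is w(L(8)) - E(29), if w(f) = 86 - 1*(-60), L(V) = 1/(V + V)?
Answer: 146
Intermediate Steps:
E(U) = 0
L(V) = 1/(2*V)
w(f) = 146 (w(f) = 86 + 60 = 146)
w(L(8)) - E(29) = 146 - 1*0 = 146 + 0 = 146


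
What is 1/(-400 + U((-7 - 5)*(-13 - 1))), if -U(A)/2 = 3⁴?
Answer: -1/562 ≈ -0.0017794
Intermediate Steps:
U(A) = -162 (U(A) = -2*3⁴ = -2*81 = -162)
1/(-400 + U((-7 - 5)*(-13 - 1))) = 1/(-400 - 162) = 1/(-562) = -1/562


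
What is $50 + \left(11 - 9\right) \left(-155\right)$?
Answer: $-260$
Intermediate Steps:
$50 + \left(11 - 9\right) \left(-155\right) = 50 + 2 \left(-155\right) = 50 - 310 = -260$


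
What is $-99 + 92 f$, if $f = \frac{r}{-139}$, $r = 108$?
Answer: $- \frac{23697}{139} \approx -170.48$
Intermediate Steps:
$f = - \frac{108}{139}$ ($f = \frac{108}{-139} = 108 \left(- \frac{1}{139}\right) = - \frac{108}{139} \approx -0.77698$)
$-99 + 92 f = -99 + 92 \left(- \frac{108}{139}\right) = -99 - \frac{9936}{139} = - \frac{23697}{139}$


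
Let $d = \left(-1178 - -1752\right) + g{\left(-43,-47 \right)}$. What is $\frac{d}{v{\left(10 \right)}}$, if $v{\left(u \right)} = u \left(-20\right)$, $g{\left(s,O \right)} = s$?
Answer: $- \frac{531}{200} \approx -2.655$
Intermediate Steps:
$v{\left(u \right)} = - 20 u$
$d = 531$ ($d = \left(-1178 - -1752\right) - 43 = \left(-1178 + 1752\right) - 43 = 574 - 43 = 531$)
$\frac{d}{v{\left(10 \right)}} = \frac{531}{\left(-20\right) 10} = \frac{531}{-200} = 531 \left(- \frac{1}{200}\right) = - \frac{531}{200}$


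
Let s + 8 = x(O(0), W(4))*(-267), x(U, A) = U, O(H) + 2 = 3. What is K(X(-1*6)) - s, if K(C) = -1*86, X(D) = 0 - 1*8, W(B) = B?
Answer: 189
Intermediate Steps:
O(H) = 1 (O(H) = -2 + 3 = 1)
X(D) = -8 (X(D) = 0 - 8 = -8)
s = -275 (s = -8 + 1*(-267) = -8 - 267 = -275)
K(C) = -86
K(X(-1*6)) - s = -86 - 1*(-275) = -86 + 275 = 189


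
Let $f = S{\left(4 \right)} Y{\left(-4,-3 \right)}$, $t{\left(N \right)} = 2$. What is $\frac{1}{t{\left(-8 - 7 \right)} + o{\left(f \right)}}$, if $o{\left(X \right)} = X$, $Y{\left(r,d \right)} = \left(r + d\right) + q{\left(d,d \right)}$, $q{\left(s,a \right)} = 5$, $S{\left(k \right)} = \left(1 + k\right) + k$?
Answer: $- \frac{1}{16} \approx -0.0625$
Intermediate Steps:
$S{\left(k \right)} = 1 + 2 k$
$Y{\left(r,d \right)} = 5 + d + r$ ($Y{\left(r,d \right)} = \left(r + d\right) + 5 = \left(d + r\right) + 5 = 5 + d + r$)
$f = -18$ ($f = \left(1 + 2 \cdot 4\right) \left(5 - 3 - 4\right) = \left(1 + 8\right) \left(-2\right) = 9 \left(-2\right) = -18$)
$\frac{1}{t{\left(-8 - 7 \right)} + o{\left(f \right)}} = \frac{1}{2 - 18} = \frac{1}{-16} = - \frac{1}{16}$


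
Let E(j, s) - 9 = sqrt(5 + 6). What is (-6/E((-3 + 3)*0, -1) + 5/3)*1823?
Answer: 171362/105 + 5469*sqrt(11)/35 ≈ 2150.3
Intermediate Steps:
E(j, s) = 9 + sqrt(11) (E(j, s) = 9 + sqrt(5 + 6) = 9 + sqrt(11))
(-6/E((-3 + 3)*0, -1) + 5/3)*1823 = (-6/(9 + sqrt(11)) + 5/3)*1823 = (5/3 - 6/(9 + sqrt(11)))*1823 = 9115/3 - 10938/(9 + sqrt(11))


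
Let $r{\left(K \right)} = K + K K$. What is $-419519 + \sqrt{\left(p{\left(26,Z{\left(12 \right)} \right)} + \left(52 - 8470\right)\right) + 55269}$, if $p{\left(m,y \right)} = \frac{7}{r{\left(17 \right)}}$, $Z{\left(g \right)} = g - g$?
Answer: $-419519 + \frac{\sqrt{487438042}}{102} \approx -4.193 \cdot 10^{5}$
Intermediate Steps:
$r{\left(K \right)} = K + K^{2}$
$Z{\left(g \right)} = 0$
$p{\left(m,y \right)} = \frac{7}{306}$ ($p{\left(m,y \right)} = \frac{7}{17 \left(1 + 17\right)} = \frac{7}{17 \cdot 18} = \frac{7}{306}$)
$-419519 + \sqrt{\left(p{\left(26,Z{\left(12 \right)} \right)} + \left(52 - 8470\right)\right) + 55269} = -419519 + \sqrt{\left(\frac{7}{306} + \left(52 - 8470\right)\right) + 55269} = -419519 + \sqrt{\left(\frac{7}{306} - 8418\right) + 55269} = -419519 + \sqrt{- \frac{2575901}{306} + 55269} = -419519 + \sqrt{\frac{14336413}{306}} = -419519 + \frac{\sqrt{487438042}}{102}$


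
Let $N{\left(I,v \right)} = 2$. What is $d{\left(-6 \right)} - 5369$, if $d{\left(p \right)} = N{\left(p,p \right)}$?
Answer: $-5367$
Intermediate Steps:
$d{\left(p \right)} = 2$
$d{\left(-6 \right)} - 5369 = 2 - 5369 = -5367$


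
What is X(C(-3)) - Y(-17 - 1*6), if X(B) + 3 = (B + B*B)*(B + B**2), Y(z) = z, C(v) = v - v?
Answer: 20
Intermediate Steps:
C(v) = 0
X(B) = -3 + (B + B**2)**2 (X(B) = -3 + (B + B*B)*(B + B**2) = -3 + (B + B**2)*(B + B**2) = -3 + (B + B**2)**2)
X(C(-3)) - Y(-17 - 1*6) = (-3 + 0**2*(1 + 0)**2) - (-17 - 1*6) = (-3 + 0*1**2) - (-17 - 6) = (-3 + 0*1) - 1*(-23) = (-3 + 0) + 23 = -3 + 23 = 20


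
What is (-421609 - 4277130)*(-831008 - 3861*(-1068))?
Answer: -15470786107060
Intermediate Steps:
(-421609 - 4277130)*(-831008 - 3861*(-1068)) = -4698739*(-831008 + 4123548) = -4698739*3292540 = -15470786107060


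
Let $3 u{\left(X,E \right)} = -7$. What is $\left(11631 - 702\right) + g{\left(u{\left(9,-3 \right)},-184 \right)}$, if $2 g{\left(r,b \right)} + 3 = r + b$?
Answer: $\frac{32503}{3} \approx 10834.0$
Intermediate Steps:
$u{\left(X,E \right)} = - \frac{7}{3}$ ($u{\left(X,E \right)} = \frac{1}{3} \left(-7\right) = - \frac{7}{3}$)
$g{\left(r,b \right)} = - \frac{3}{2} + \frac{b}{2} + \frac{r}{2}$ ($g{\left(r,b \right)} = - \frac{3}{2} + \frac{r + b}{2} = - \frac{3}{2} + \frac{b + r}{2} = - \frac{3}{2} + \left(\frac{b}{2} + \frac{r}{2}\right) = - \frac{3}{2} + \frac{b}{2} + \frac{r}{2}$)
$\left(11631 - 702\right) + g{\left(u{\left(9,-3 \right)},-184 \right)} = \left(11631 - 702\right) + \left(- \frac{3}{2} + \frac{1}{2} \left(-184\right) + \frac{1}{2} \left(- \frac{7}{3}\right)\right) = 10929 - \frac{284}{3} = \frac{32503}{3}$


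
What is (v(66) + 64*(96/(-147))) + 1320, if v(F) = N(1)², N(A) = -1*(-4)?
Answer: 63416/49 ≈ 1294.2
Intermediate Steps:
N(A) = 4
v(F) = 16 (v(F) = 4² = 16)
(v(66) + 64*(96/(-147))) + 1320 = (16 + 64*(96/(-147))) + 1320 = (16 + 64*(96*(-1/147))) + 1320 = (16 + 64*(-32/49)) + 1320 = (16 - 2048/49) + 1320 = -1264/49 + 1320 = 63416/49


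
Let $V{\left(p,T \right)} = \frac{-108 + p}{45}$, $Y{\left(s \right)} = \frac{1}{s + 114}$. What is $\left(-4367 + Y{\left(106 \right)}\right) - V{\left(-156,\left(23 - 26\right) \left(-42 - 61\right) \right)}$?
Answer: $- \frac{575669}{132} \approx -4361.1$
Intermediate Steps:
$Y{\left(s \right)} = \frac{1}{114 + s}$
$V{\left(p,T \right)} = - \frac{12}{5} + \frac{p}{45}$ ($V{\left(p,T \right)} = \left(-108 + p\right) \frac{1}{45} = - \frac{12}{5} + \frac{p}{45}$)
$\left(-4367 + Y{\left(106 \right)}\right) - V{\left(-156,\left(23 - 26\right) \left(-42 - 61\right) \right)} = \left(-4367 + \frac{1}{114 + 106}\right) - \left(- \frac{12}{5} + \frac{1}{45} \left(-156\right)\right) = \left(-4367 + \frac{1}{220}\right) - \left(- \frac{12}{5} - \frac{52}{15}\right) = \left(-4367 + \frac{1}{220}\right) - - \frac{88}{15} = - \frac{960739}{220} + \frac{88}{15} = - \frac{575669}{132}$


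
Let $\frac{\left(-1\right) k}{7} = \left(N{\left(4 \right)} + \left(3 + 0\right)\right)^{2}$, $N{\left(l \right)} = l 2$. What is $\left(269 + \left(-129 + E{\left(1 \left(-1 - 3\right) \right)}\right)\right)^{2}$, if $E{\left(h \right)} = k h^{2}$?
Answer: $179881744$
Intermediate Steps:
$N{\left(l \right)} = 2 l$
$k = -847$ ($k = - 7 \left(2 \cdot 4 + \left(3 + 0\right)\right)^{2} = - 7 \left(8 + 3\right)^{2} = - 7 \cdot 11^{2} = \left(-7\right) 121 = -847$)
$E{\left(h \right)} = - 847 h^{2}$
$\left(269 + \left(-129 + E{\left(1 \left(-1 - 3\right) \right)}\right)\right)^{2} = \left(269 - \left(129 + 847 \left(1 \left(-1 - 3\right)\right)^{2}\right)\right)^{2} = \left(269 - \left(129 + 847 \left(1 \left(-4\right)\right)^{2}\right)\right)^{2} = \left(269 - \left(129 + 847 \left(-4\right)^{2}\right)\right)^{2} = \left(269 - 13681\right)^{2} = \left(-13412\right)^{2} = 179881744$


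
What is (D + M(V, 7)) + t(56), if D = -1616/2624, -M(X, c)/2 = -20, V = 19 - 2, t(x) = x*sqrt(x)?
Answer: 6459/164 + 112*sqrt(14) ≈ 458.45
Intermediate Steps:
t(x) = x**(3/2)
V = 17
M(X, c) = 40 (M(X, c) = -2*(-20) = 40)
D = -101/164 (D = -1616*1/2624 = -101/164 ≈ -0.61585)
(D + M(V, 7)) + t(56) = (-101/164 + 40) + 56**(3/2) = 6459/164 + 112*sqrt(14)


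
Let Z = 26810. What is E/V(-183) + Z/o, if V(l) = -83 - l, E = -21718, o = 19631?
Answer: -211832529/981550 ≈ -215.81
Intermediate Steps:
E/V(-183) + Z/o = -21718/(-83 - 1*(-183)) + 26810/19631 = -21718/(-83 + 183) + 26810*(1/19631) = -21718/100 + 26810/19631 = -21718*1/100 + 26810/19631 = -10859/50 + 26810/19631 = -211832529/981550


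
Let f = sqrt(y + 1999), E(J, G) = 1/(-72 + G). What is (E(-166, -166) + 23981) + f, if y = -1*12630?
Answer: 5707477/238 + I*sqrt(10631) ≈ 23981.0 + 103.11*I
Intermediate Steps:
y = -12630
f = I*sqrt(10631) (f = sqrt(-12630 + 1999) = sqrt(-10631) = I*sqrt(10631) ≈ 103.11*I)
(E(-166, -166) + 23981) + f = (1/(-72 - 166) + 23981) + I*sqrt(10631) = (1/(-238) + 23981) + I*sqrt(10631) = (-1/238 + 23981) + I*sqrt(10631) = 5707477/238 + I*sqrt(10631)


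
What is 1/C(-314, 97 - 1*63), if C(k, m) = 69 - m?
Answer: 1/35 ≈ 0.028571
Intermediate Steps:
1/C(-314, 97 - 1*63) = 1/(69 - (97 - 1*63)) = 1/(69 - (97 - 63)) = 1/(69 - 1*34) = 1/(69 - 34) = 1/35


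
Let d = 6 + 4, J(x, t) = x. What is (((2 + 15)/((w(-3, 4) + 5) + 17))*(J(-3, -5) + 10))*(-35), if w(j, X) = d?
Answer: -4165/32 ≈ -130.16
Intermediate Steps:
d = 10
w(j, X) = 10
(((2 + 15)/((w(-3, 4) + 5) + 17))*(J(-3, -5) + 10))*(-35) = (((2 + 15)/((10 + 5) + 17))*(-3 + 10))*(-35) = ((17/(15 + 17))*7)*(-35) = ((17/32)*7)*(-35) = (119/32)*(-35) = -4165/32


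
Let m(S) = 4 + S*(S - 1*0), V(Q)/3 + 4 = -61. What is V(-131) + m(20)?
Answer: 209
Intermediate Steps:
V(Q) = -195 (V(Q) = -12 + 3*(-61) = -12 - 183 = -195)
m(S) = 4 + S² (m(S) = 4 + S*(S + 0) = 4 + S*S = 4 + S²)
V(-131) + m(20) = -195 + (4 + 20²) = -195 + (4 + 400) = -195 + 404 = 209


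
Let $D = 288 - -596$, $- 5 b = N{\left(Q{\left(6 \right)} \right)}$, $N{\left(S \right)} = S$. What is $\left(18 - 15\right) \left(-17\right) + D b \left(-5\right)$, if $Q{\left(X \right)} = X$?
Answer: $5253$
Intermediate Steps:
$b = - \frac{6}{5}$ ($b = \left(- \frac{1}{5}\right) 6 = - \frac{6}{5} \approx -1.2$)
$D = 884$ ($D = 288 + 596 = 884$)
$\left(18 - 15\right) \left(-17\right) + D b \left(-5\right) = \left(18 - 15\right) \left(-17\right) + 884 \left(\left(- \frac{6}{5}\right) \left(-5\right)\right) = 3 \left(-17\right) + 884 \cdot 6 = -51 + 5304 = 5253$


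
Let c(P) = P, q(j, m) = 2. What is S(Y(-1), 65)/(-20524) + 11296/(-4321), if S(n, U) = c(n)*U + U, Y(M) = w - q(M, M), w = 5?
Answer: -58240641/22171051 ≈ -2.6269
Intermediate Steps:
Y(M) = 3 (Y(M) = 5 - 1*2 = 5 - 2 = 3)
S(n, U) = U + U*n (S(n, U) = n*U + U = U*n + U = U + U*n)
S(Y(-1), 65)/(-20524) + 11296/(-4321) = (65*(1 + 3))/(-20524) + 11296/(-4321) = (65*4)*(-1/20524) + 11296*(-1/4321) = 260*(-1/20524) - 11296/4321 = -65/5131 - 11296/4321 = -58240641/22171051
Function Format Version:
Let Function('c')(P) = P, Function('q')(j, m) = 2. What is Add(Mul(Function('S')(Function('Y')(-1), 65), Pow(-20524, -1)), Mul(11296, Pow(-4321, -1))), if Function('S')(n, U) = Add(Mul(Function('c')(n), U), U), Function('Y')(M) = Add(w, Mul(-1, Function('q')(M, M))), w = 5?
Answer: Rational(-58240641, 22171051) ≈ -2.6269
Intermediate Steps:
Function('Y')(M) = 3 (Function('Y')(M) = Add(5, Mul(-1, 2)) = Add(5, -2) = 3)
Function('S')(n, U) = Add(U, Mul(U, n)) (Function('S')(n, U) = Add(Mul(n, U), U) = Add(Mul(U, n), U) = Add(U, Mul(U, n)))
Add(Mul(Function('S')(Function('Y')(-1), 65), Pow(-20524, -1)), Mul(11296, Pow(-4321, -1))) = Add(Mul(Mul(65, Add(1, 3)), Pow(-20524, -1)), Mul(11296, Pow(-4321, -1))) = Add(Mul(Mul(65, 4), Rational(-1, 20524)), Mul(11296, Rational(-1, 4321))) = Add(Mul(260, Rational(-1, 20524)), Rational(-11296, 4321)) = Add(Rational(-65, 5131), Rational(-11296, 4321)) = Rational(-58240641, 22171051)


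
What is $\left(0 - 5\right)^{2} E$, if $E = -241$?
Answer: $-6025$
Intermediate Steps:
$\left(0 - 5\right)^{2} E = \left(0 - 5\right)^{2} \left(-241\right) = \left(-5\right)^{2} \left(-241\right) = 25 \left(-241\right) = -6025$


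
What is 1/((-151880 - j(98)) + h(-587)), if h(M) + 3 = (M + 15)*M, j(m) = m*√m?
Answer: 183881/33811280969 + 686*√2/33811280969 ≈ 5.4671e-6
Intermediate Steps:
j(m) = m^(3/2)
h(M) = -3 + M*(15 + M) (h(M) = -3 + (M + 15)*M = -3 + (15 + M)*M = -3 + M*(15 + M))
1/((-151880 - j(98)) + h(-587)) = 1/((-151880 - 98^(3/2)) + (-3 + (-587)² + 15*(-587))) = 1/((-151880 - 686*√2) + (-3 + 344569 - 8805)) = 1/((-151880 - 686*√2) + 335761) = 1/(183881 - 686*√2)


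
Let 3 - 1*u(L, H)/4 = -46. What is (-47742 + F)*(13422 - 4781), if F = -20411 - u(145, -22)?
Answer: -590603709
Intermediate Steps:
u(L, H) = 196 (u(L, H) = 12 - 4*(-46) = 12 + 184 = 196)
F = -20607 (F = -20411 - 1*196 = -20411 - 196 = -20607)
(-47742 + F)*(13422 - 4781) = (-47742 - 20607)*(13422 - 4781) = -68349*8641 = -590603709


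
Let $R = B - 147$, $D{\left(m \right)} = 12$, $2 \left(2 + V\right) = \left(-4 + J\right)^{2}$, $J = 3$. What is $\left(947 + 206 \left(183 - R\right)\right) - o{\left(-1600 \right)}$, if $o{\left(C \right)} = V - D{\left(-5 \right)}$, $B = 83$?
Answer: $\frac{103685}{2} \approx 51843.0$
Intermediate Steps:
$V = - \frac{3}{2}$ ($V = -2 + \frac{\left(-4 + 3\right)^{2}}{2} = -2 + \frac{\left(-1\right)^{2}}{2} = -2 + \frac{1}{2} \cdot 1 = -2 + \frac{1}{2} = - \frac{3}{2} \approx -1.5$)
$R = -64$ ($R = 83 - 147 = -64$)
$o{\left(C \right)} = - \frac{27}{2}$ ($o{\left(C \right)} = - \frac{3}{2} - 12 = - \frac{27}{2}$)
$\left(947 + 206 \left(183 - R\right)\right) - o{\left(-1600 \right)} = \left(947 + 206 \left(183 - -64\right)\right) - - \frac{27}{2} = \left(947 + 206 \left(183 + 64\right)\right) + \frac{27}{2} = \left(947 + 206 \cdot 247\right) + \frac{27}{2} = \left(947 + 50882\right) + \frac{27}{2} = 51829 + \frac{27}{2} = \frac{103685}{2}$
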